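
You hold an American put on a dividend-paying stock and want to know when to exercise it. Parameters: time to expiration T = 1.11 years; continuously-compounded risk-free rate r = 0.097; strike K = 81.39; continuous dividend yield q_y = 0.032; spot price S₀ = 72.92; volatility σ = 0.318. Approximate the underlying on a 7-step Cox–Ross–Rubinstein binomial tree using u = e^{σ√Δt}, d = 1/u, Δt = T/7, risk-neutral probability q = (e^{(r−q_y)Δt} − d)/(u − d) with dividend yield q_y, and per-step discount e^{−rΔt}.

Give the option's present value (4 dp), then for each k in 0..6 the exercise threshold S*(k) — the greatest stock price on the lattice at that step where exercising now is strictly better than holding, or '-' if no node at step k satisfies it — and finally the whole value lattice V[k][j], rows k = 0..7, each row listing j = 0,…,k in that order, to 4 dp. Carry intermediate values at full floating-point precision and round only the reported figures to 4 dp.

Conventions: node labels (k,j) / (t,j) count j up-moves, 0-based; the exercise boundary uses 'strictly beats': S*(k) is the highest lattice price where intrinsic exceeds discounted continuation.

params: Δt=0.15857 u=1.13500 d=0.88106 q=0.50918 e^(-rΔt)=0.98474
t_7 payoffs: 51.3375 42.6757 31.5175 17.1432 0.0000 0.0000 0.0000 0.0000
t_6: node(6,0) S=34.1096 payoff=47.2804 vs cont=46.2108 → 47.2804 [stop]  node(6,1) S=43.9406 payoff=37.4494 vs cont=36.4295 → 37.4494 [stop]  node(6,2) S=56.6052 payoff=24.7848 vs cont=23.8290 → 24.7848 [stop]  node(6,3) S=72.9200 payoff=8.4700 vs cont=8.2857 → 8.4700 [stop]  node(6,4) S=93.9370 payoff=0.0000 vs cont=0.0000 → 0.0000 [wait]  node(6,5) S=121.0116 payoff=0.0000 vs cont=0.0000 → 0.0000 [wait]  node(6,6) S=155.8896 payoff=0.0000 vs cont=0.0000 → 0.0000 [wait]  ⇒ S*(6)=72.9200
t_5: node(5,0) S=38.7143 payoff=42.6757 vs cont=41.6294 → 42.6757 [stop]  node(5,1) S=49.8725 payoff=31.5175 vs cont=30.5276 → 31.5175 [stop]  node(5,2) S=64.2468 payoff=17.1432 vs cont=16.2261 → 17.1432 [stop]  node(5,3) S=82.7641 payoff=0.0000 vs cont=4.0938 → 4.0938 [wait]  node(5,4) S=106.6183 payoff=0.0000 vs cont=0.0000 → 0.0000 [wait]  node(5,5) S=137.3479 payoff=0.0000 vs cont=0.0000 → 0.0000 [wait]  ⇒ S*(5)=64.2468
t_4: node(4,0) S=43.9406 payoff=37.4494 vs cont=36.4295 → 37.4494 [stop]  node(4,1) S=56.6052 payoff=24.7848 vs cont=23.8290 → 24.7848 [stop]  node(4,2) S=72.9200 payoff=8.4700 vs cont=10.3384 → 10.3384 [wait]  node(4,3) S=93.9370 payoff=0.0000 vs cont=1.9786 → 1.9786 [wait]  node(4,4) S=121.0116 payoff=0.0000 vs cont=0.0000 → 0.0000 [wait]  ⇒ S*(4)=56.6052
t_3: node(3,0) S=49.8725 payoff=31.5175 vs cont=30.5276 → 31.5175 [stop]  node(3,1) S=64.2468 payoff=17.1432 vs cont=17.1629 → 17.1629 [wait]  node(3,2) S=82.7641 payoff=0.0000 vs cont=5.9889 → 5.9889 [wait]  node(3,3) S=106.6183 payoff=0.0000 vs cont=0.9563 → 0.9563 [wait]  ⇒ S*(3)=49.8725
t_2: node(2,0) S=56.6052 payoff=24.7848 vs cont=23.8388 → 24.7848 [stop]  node(2,1) S=72.9200 payoff=8.4700 vs cont=11.2982 → 11.2982 [wait]  node(2,2) S=93.9370 payoff=0.0000 vs cont=3.3741 → 3.3741 [wait]  ⇒ S*(2)=56.6052
t_1: node(1,0) S=64.2468 payoff=17.1432 vs cont=17.6441 → 17.6441 [wait]  node(1,1) S=82.7641 payoff=0.0000 vs cont=7.1525 → 7.1525 [wait]  ⇒ S*(1)=-
t_0: node(0,0) S=72.9200 payoff=8.4700 vs cont=12.1142 → 12.1142 [wait]  ⇒ S*(0)=-

price = 12.1142
boundary = - - 56.6052 49.8725 56.6052 64.2468 72.9200
tree:
12.1142
17.6441 7.1525
24.7848 11.2982 3.3741
31.5175 17.1629 5.9889 0.9563
37.4494 24.7848 10.3384 1.9786 0.0000
42.6757 31.5175 17.1432 4.0938 0.0000 0.0000
47.2804 37.4494 24.7848 8.4700 0.0000 0.0000 0.0000
51.3375 42.6757 31.5175 17.1432 0.0000 0.0000 0.0000 0.0000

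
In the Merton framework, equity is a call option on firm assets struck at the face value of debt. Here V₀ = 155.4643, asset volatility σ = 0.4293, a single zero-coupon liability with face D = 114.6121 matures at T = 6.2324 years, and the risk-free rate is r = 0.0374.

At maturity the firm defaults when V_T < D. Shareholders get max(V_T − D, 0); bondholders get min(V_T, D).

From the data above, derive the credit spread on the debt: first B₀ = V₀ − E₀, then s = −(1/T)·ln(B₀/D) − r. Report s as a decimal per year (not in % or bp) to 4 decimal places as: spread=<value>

spread=0.0477

Apply the equity-as-call identities (strike 114.6121, horizon 6.2324 years):
d₁ = [ln(V₀/D) + (r + σ²/2)T] / (σ√T)
   = [ln(155.4643/114.6121) + (0.0374 + 0.5·0.4293²)·6.2324] / (0.4293·√6.2324)
   = [0.304863 + 0.807403] / 1.071738 = 1.037815
d₂ = d₁ − σ√T = 1.037815 − 1.071738 = -0.033923
N(d₁) = 0.850322,  N(d₂) = 0.486469,  e^(−rT) = 0.792081
E₀ = V₀·N(d₁) − D·e^(−rT)·N(d₂)
   = 155.4643·0.850322 − 114.6121·0.792081·0.486469 = 88.032012
B₀ = V₀ − E₀ = 155.4643 − 88.032012 = 67.432288
spread = −(1/T)·ln(B₀/D) − r = −(1/6.2324)·ln(67.432288/114.6121) − 0.0374 = 0.04770837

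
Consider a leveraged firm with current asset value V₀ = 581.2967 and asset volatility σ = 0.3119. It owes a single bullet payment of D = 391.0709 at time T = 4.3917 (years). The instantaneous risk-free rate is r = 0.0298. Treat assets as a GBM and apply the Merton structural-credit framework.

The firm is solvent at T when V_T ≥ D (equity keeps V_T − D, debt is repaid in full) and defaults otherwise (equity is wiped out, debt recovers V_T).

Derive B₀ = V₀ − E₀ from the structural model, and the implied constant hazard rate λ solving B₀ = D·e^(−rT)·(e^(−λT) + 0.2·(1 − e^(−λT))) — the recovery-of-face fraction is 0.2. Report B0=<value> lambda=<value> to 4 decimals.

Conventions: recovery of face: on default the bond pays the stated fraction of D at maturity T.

B0=309.4937 lambda=0.0297

With assets at 581.2967 and a single debt payment of 391.0709 at 4.3917 years:
d₁ = [ln(V₀/D) + (r + σ²/2)T] / (σ√T)
   = [ln(581.2967/391.0709) + (0.0298 + 0.5·0.3119²)·4.3917] / (0.3119·√4.3917)
   = [0.396372 + 0.344488] / 0.653630 = 1.133457
d₂ = d₁ − σ√T = 1.133457 − 0.653630 = 0.479827
N(d₁) = 0.871489,  N(d₂) = 0.684325,  e^(−rT) = 0.877329
E₀ = V₀·N(d₁) − D·e^(−rT)·N(d₂)
   = 581.2967·0.871489 − 391.0709·0.877329·0.684325 = 271.803027
B₀ = V₀ − E₀ = 581.2967 − 271.803027 = 309.493673
e^(−λT) = (B₀·e^(rT)/D − 0.2)/(1 − 0.2) = (309.4937·1.139823/391.0709 − 0.2)/0.8 = 0.87757023
λ = −ln(0.87757023)/4.3917 = 0.029738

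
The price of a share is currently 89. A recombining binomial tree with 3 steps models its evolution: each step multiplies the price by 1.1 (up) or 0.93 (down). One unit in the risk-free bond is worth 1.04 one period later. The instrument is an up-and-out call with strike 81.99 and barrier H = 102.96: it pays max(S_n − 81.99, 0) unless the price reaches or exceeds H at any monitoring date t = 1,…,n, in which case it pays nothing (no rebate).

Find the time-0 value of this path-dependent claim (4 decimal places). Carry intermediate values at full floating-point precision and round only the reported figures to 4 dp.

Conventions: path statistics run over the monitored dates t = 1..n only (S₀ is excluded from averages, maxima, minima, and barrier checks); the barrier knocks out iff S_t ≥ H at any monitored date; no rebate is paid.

No-arbitrage gives p* = (R−d)/(u−d) = 0.6471: enumerate every path, weight its payoff by its p*-probability, and discount by R^3.
Enumerate all 2^3 = 8 price paths (U = up ×1.1, D = down ×0.93); each path with k up-moves has probability p*^k·(1−p*)^(3−k).
DDD: M=82.7700, payoff=0.0000, prob=0.043965
UDD: M=97.9000, payoff=2.6837, prob=0.080602
DUD: M=91.0470, payoff=2.6837, prob=0.080602
UUD: M=107.6900, payoff=0.0000, prob=0.147771
DDU: M=84.6737, payoff=2.6837, prob=0.080602
UDU: M=100.1517, payoff=18.1617, prob=0.147771
DUU: M=100.1517, payoff=18.1617, prob=0.147771
UUU: M=118.4590, payoff=0.0000, prob=0.270914
Price = Σ prob·payoff / R^3 = 6.016494 / 1.124864 = 5.3486

price = 5.3486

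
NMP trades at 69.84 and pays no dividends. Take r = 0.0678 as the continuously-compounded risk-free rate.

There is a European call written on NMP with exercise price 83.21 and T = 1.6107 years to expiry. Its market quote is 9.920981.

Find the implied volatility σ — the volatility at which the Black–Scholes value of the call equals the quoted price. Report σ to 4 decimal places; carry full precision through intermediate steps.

sigma = 0.3350

At σ = 0.3350 the Black–Scholes value reproduces the quote:
σ√T = 0.335·√1.6107 = 0.425160
d₁ = (ln(S/K) + (r+σ²/2)T) / (σ√T) = (ln(69.84/83.21) + (0.0678+0.335²/2)·1.6107) / 0.425160 = (-0.175161 + 0.199586) / 0.425160 = 0.057450
d₂ = d₁ − σ√T = 0.057450 − 0.425160 = -0.367710
e^{−rT} = 0.896546
N(d₁) = 0.522906,  N(d₂) = 0.356545
V = S·N(d₁) − K·e^{−rT}·N(d₂) = 36.519787 − 26.598806 = 9.920981 (the observed quote) — the price is monotone increasing in volatility, hence this σ is the only solution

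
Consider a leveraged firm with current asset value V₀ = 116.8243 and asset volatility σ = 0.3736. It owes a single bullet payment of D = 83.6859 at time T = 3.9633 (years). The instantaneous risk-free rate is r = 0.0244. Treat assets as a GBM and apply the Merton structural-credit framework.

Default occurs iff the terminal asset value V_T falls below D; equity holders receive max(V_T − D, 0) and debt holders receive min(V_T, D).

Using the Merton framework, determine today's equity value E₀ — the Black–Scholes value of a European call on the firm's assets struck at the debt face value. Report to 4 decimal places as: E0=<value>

E0=52.6481

Apply the equity-as-call identities (strike 83.6859, horizon 3.9633 years):
d₁ = [ln(V₀/D) + (r + σ²/2)T] / (σ√T)
   = [ln(116.8243/83.6859) + (0.0244 + 0.5·0.3736²)·3.9633] / (0.3736·√3.9633)
   = [0.333601 + 0.373297] / 0.743764 = 0.950433
d₂ = d₁ − σ√T = 0.950433 − 0.743764 = 0.206668
N(d₁) = 0.829054,  N(d₂) = 0.581866,  e^(−rT) = 0.907824
E₀ = V₀·N(d₁) − D·e^(−rT)·N(d₂)
   = 116.8243·0.829054 − 83.6859·0.907824·0.581866 = 52.648086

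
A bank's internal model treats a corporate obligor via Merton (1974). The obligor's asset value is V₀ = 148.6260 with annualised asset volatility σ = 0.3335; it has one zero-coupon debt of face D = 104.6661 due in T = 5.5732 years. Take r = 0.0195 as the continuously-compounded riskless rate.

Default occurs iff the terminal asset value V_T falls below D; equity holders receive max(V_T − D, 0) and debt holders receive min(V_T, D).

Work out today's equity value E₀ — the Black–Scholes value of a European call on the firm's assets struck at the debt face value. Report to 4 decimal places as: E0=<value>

E0=70.2028

Apply the equity-as-call identities (strike 104.6661, horizon 5.5732 years):
d₁ = [ln(V₀/D) + (r + σ²/2)T] / (σ√T)
   = [ln(148.6260/104.6661) + (0.0195 + 0.5·0.3335²)·5.5732] / (0.3335·√5.5732)
   = [0.350658 + 0.418609] / 0.787314 = 0.977078
d₂ = d₁ − σ√T = 0.977078 − 0.787314 = 0.189763
N(d₁) = 0.835735,  N(d₂) = 0.575253,  e^(−rT) = 0.897020
E₀ = V₀·N(d₁) − D·e^(−rT)·N(d₂)
   = 148.6260·0.835735 − 104.6661·0.897020·0.575253 = 70.202825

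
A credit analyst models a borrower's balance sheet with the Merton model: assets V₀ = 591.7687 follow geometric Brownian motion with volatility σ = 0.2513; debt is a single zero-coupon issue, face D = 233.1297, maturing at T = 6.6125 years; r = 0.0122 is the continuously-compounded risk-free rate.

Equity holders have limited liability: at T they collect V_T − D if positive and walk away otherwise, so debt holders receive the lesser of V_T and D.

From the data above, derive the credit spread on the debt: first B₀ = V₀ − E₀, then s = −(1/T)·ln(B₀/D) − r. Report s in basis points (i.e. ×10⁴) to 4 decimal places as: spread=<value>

spread=39.7602

Equity is a call on the firm's assets struck at D = 233.1297:
d₁ = [ln(V₀/D) + (r + σ²/2)T] / (σ√T)
   = [ln(591.7687/233.1297) + (0.0122 + 0.5·0.2513²)·6.6125] / (0.2513·√6.6125)
   = [0.931521 + 0.289468] / 0.646212 = 1.889454
d₂ = d₁ − σ√T = 1.889454 − 0.646212 = 1.243241
N(d₁) = 0.970584,  N(d₂) = 0.893111,  e^(−rT) = 0.922496
E₀ = V₀·N(d₁) − D·e^(−rT)·N(d₂)
   = 591.7687·0.970584 − 233.1297·0.922496·0.893111 = 382.288125
B₀ = V₀ − E₀ = 591.7687 − 382.288125 = 209.480575
spread = −(1/T)·ln(B₀/D) − r = −(1/6.6125)·ln(209.480575/233.1297) − 0.0122 = 0.00397602
in basis points: 0.00397602 × 10⁴ = 39.7602 bp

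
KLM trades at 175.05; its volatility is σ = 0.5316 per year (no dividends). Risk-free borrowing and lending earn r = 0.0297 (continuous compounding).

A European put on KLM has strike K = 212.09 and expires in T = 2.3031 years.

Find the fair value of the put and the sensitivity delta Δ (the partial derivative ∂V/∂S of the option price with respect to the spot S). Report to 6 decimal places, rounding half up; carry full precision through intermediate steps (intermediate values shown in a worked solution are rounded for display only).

σ√T = 0.5316·√2.3031 = 0.806754
d₁ = (ln(S/K) + (r+σ²/2)T) / (σ√T) = (ln(175.05/212.09) + (0.0297+0.5316²/2)·2.3031) / 0.806754 = (-0.191939 + 0.393828) / 0.806754 = 0.250249
d₂ = d₁ − σ√T = 0.250249 − 0.806754 = -0.556506
e^{−rT} = 0.933885
N(−d₁) = 0.401197,  N(−d₂) = 0.711067
Put price V = K·e^{−rT}·N(−d₂) − S·N(−d₁) = 140.839443 − 70.229614 = 70.609828
Δ = −N(−d₁) = -0.401197

price = 70.609828
Δ = -0.401197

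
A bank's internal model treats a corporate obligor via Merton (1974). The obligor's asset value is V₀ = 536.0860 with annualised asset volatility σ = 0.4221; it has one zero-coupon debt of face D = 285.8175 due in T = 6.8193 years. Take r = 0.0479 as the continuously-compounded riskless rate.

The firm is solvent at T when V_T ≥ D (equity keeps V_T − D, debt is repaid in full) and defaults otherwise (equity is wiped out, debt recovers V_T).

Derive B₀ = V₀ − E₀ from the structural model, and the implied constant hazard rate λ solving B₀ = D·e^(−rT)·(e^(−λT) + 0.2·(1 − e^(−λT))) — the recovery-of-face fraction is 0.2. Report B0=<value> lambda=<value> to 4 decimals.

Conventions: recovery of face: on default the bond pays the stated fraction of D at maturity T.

B0=170.4961 lambda=0.0357

Work the structural quantities from V₀ = 536.0860 against face 285.8175:
d₁ = [ln(V₀/D) + (r + σ²/2)T] / (σ√T)
   = [ln(536.0860/285.8175) + (0.0479 + 0.5·0.4221²)·6.8193] / (0.4221·√6.8193)
   = [0.628941 + 0.934136] / 1.102263 = 1.418062
d₂ = d₁ − σ√T = 1.418062 − 1.102263 = 0.315799
N(d₁) = 0.921914,  N(d₂) = 0.623922,  e^(−rT) = 0.721340
E₀ = V₀·N(d₁) − D·e^(−rT)·N(d₂)
   = 536.0860·0.921914 − 285.8175·0.721340·0.623922 = 365.589898
B₀ = V₀ − E₀ = 536.0860 − 365.589898 = 170.496102
e^(−λT) = (B₀·e^(rT)/D − 0.2)/(1 − 0.2) = (170.4961·1.386309/285.8175 − 0.2)/0.8 = 0.78370243
λ = −ln(0.78370243)/6.8193 = 0.035741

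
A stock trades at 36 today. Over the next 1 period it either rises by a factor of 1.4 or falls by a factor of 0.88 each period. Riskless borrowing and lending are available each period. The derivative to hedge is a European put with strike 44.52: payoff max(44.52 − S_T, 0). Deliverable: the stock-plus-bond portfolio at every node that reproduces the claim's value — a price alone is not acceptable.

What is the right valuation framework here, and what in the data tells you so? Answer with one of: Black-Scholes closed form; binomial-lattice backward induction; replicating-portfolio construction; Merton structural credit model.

framework: replicating-portfolio construction

Key observation: the task asks for the hedge itself — share and bond holdings at every node of the 1-period tree on spot 36 with factors 1.4/0.88 — which is exactly what the replicating-portfolio construction produces.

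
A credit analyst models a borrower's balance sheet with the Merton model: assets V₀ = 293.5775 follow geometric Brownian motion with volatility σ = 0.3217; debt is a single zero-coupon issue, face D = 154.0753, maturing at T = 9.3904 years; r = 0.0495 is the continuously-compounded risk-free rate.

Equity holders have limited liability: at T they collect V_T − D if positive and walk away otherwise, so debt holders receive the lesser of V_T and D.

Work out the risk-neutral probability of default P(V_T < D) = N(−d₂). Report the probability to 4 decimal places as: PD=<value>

PD=0.2635

Equity is a call on the firm's assets struck at D = 154.0753:
d₁ = [ln(V₀/D) + (r + σ²/2)T] / (σ√T)
   = [ln(293.5775/154.0753) + (0.0495 + 0.5·0.3217²)·9.3904] / (0.3217·√9.3904)
   = [0.644700 + 0.950735] / 0.985810 = 1.618401
d₂ = d₁ − σ√T = 1.618401 − 0.985810 = 0.632591
risk-neutral PD = N(−d₂) = N(-0.632591) = 0.263500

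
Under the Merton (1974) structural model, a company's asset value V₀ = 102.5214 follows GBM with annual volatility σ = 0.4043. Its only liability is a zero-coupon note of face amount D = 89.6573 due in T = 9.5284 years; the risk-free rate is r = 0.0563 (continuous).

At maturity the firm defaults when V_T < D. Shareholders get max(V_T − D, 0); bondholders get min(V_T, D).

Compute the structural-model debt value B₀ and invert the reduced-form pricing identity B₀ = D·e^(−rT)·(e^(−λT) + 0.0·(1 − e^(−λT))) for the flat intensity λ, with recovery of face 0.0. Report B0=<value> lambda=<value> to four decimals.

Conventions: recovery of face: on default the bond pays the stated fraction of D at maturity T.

B0=36.9910 lambda=0.0366

Work the structural quantities from V₀ = 102.5214 against face 89.6573:
d₁ = [ln(V₀/D) + (r + σ²/2)T] / (σ√T)
   = [ln(102.5214/89.6573) + (0.0563 + 0.5·0.4043²)·9.5284] / (0.4043·√9.5284)
   = [0.134077 + 1.315198] / 1.247998 = 1.161280
d₂ = d₁ − σ√T = 1.161280 − 1.247998 = -0.086717
N(d₁) = 0.877236,  N(d₂) = 0.465448,  e^(−rT) = 0.584821
E₀ = V₀·N(d₁) − D·e^(−rT)·N(d₂)
   = 102.5214·0.877236 − 89.6573·0.584821·0.465448 = 65.530392
B₀ = V₀ − E₀ = 102.5214 − 65.530392 = 36.991008
e^(−λT) = (B₀·e^(rT)/D − 0)/(1 − 0) = (36.9910·1.709924/89.6573 − 0)/1 = 0.70548409
λ = −ln(0.70548409)/9.5284 = 0.036614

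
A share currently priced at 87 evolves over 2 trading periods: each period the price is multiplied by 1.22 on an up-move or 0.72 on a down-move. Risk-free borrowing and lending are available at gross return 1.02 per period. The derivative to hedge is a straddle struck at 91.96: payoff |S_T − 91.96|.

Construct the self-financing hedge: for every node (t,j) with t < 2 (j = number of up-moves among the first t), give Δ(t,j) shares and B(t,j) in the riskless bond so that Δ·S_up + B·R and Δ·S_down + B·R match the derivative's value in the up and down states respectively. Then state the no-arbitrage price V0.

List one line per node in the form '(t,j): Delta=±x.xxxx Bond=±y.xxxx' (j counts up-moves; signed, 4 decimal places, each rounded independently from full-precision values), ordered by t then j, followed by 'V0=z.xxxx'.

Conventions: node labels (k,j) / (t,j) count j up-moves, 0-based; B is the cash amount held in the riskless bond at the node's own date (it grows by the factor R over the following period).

(0,0): Delta=0.0150 Bond=26.0542
(1,0): Delta=-1.0000 Bond=90.1569
(1,1): Delta=0.4144 Bond=-15.8125
V0=27.3620

Arbitrage-free pricing uses the up-move probability p* = (R−d)/(u−d) = 0.6000, discounting each step at R = 1.02.
At maturity the claim pays: V(2,0)=46.8592, V(2,1)=15.5392, V(2,2)=37.5308
  t=1,j=0: stock 62.6400 → up 76.4208 (V=15.5392), down 45.1008 (V=46.8592). Price 27.5169; hedge Δ=-1.0000, bond B=90.1569.
  t=1,j=1: stock 106.1400 → up 129.4908 (V=37.5308), down 76.4208 (V=15.5392). Price 28.1707; hedge Δ=0.4144, bond B=-15.8125.
  t=0,j=0: stock 87.0000 → up 106.1400 (V=28.1707), down 62.6400 (V=27.5169). Price 27.3620; hedge Δ=0.0150, bond B=26.0542.
Verification: the root portfolio costs Δ(0,0)·S0 + B(0,0) = 27.3620, matching V0.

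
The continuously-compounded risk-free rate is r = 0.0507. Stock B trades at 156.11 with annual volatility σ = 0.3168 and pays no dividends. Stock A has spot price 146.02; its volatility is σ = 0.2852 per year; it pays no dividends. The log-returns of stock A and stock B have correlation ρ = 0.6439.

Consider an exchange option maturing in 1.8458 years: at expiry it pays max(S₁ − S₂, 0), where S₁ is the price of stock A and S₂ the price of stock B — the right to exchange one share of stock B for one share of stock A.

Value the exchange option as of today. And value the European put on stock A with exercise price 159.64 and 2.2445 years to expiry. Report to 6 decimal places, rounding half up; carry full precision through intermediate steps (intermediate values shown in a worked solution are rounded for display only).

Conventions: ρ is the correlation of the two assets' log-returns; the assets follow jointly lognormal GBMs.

σ_eff = √(σ₁² + σ₂² − 2ρσ₁σ₂) = √(0.2852² + 0.3168² − 2·0.6439·0.2852·0.3168) = 0.255630
d₁ = (ln(S₁/S₂) + (q₂ − q₁ + σ_eff²/2)T) / (σ_eff√T) = (ln(146.02/156.11) + (0.0 − 0.0 + 0.032673)·1.8458) / 0.347300 = -0.018741
d₂ = d₁ − σ_eff√T = -0.018741 − 0.347300 = -0.366041
N(d₁) = 0.492524,  N(d₂) = 0.357167
V = S₁·e^{−q₁T}·N(d₁) − S₂·e^{−q₂T}·N(d₂) = 71.918337 − 55.757395 = 16.160942
[vanilla: stock A put K=159.64]
σ√T = 0.2852·√2.2445 = 0.427277
d₁ = (ln(S/K) + (r+σ²/2)T) / (σ√T) = (ln(146.02/159.64) + (0.0507+0.2852²/2)·2.2445) / 0.427277 = (-0.089178 + 0.205079) / 0.427277 = 0.271256
d₂ = d₁ − σ√T = 0.271256 − 0.427277 = -0.156021
e^{−rT} = 0.892440
N(−d₁) = 0.393097,  N(−d₂) = 0.561992
price = K·e^{−rT}·N(−d₂) − S·N(−d₁) = 80.066476 − 57.400060 = 22.666416

exchange price = 16.160942
price(stock A put K=159.64) = 22.666416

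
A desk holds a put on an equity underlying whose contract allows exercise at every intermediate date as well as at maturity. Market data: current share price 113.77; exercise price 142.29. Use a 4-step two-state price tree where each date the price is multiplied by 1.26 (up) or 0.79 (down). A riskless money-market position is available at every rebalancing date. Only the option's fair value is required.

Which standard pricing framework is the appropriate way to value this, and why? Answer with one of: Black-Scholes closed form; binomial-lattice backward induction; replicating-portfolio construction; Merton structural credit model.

framework: binomial-lattice backward induction

Key observation: the exercise right at every one of the 4 steps is what matters: each node needs max(142.29 − S, continuation), which only the stepwise tree valuation starting from spot 113.77 delivers.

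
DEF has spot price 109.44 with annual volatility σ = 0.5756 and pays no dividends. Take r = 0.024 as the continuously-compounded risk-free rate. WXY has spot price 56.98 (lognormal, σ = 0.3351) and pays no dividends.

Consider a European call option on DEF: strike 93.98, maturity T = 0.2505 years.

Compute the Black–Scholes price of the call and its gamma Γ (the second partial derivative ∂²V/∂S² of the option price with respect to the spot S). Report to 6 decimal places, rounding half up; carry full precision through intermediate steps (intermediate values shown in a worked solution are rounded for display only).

σ√T = 0.5756·√0.2505 = 0.288088
d₁ = (ln(S/K) + (r+σ²/2)T) / (σ√T) = (ln(109.44/93.98) + (0.024+0.5756²/2)·0.2505) / 0.288088 = (0.152294 + 0.047509) / 0.288088 = 0.693552
d₂ = d₁ − σ√T = 0.693552 − 0.288088 = 0.405464
e^{−rT} = 0.994006
N(d₁) = 0.756018,  N(d₂) = 0.657432
Call price V = S·N(d₁) − K·e^{−rT}·N(d₂) = 82.738646 − 61.415102 = 21.323544
φ(d₁) = (1/√(2π))·e^{−d₁²/2} = 0.313660
Γ = φ(d₁) / (S·σ·√T) = 0.009949

price = 21.323544
Γ = 0.009949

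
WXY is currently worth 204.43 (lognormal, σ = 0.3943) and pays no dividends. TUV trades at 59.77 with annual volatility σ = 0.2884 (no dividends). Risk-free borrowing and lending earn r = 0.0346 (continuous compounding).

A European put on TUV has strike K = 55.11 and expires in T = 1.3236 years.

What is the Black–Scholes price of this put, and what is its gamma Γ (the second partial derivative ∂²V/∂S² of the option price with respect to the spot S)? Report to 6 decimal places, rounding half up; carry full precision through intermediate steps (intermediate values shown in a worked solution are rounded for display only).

σ√T = 0.2884·√1.3236 = 0.331798
d₁ = (ln(S/K) + (r+σ²/2)T) / (σ√T) = (ln(59.77/55.11) + (0.0346+0.2884²/2)·1.3236) / 0.331798 = (0.081173 + 0.100841) / 0.331798 = 0.548569
d₂ = d₁ − σ√T = 0.548569 − 0.331798 = 0.216771
e^{−rT} = 0.955236
N(−d₁) = 0.291651,  N(−d₂) = 0.414193
Put price V = K·e^{−rT}·N(−d₂) − S·N(−d₁) = 21.804404 − 17.431951 = 4.372453
φ(d₁) = (1/√(2π))·e^{−d₁²/2} = 0.343213
Γ = φ(d₁) / (S·σ·√T) = 0.017306

price = 4.372453
Γ = 0.017306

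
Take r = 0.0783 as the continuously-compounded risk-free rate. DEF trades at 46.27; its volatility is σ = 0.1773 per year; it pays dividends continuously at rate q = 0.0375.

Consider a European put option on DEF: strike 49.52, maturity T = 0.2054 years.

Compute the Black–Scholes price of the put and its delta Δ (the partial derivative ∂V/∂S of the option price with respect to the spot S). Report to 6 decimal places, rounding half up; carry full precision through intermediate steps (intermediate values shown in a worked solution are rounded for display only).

σ√T = 0.1773·√0.2054 = 0.080354
d₁ = (ln(S/K) + (r−q+σ²/2)T) / (σ√T) = (ln(46.27/49.52) + (0.0783−0.0375+0.1773²/2)·0.2054) / 0.080354 = (-0.067883 + 0.011609) / 0.080354 = -0.700325
d₂ = d₁ − σ√T = -0.700325 − 0.080354 = -0.780679
e^{−rT} = 0.984046
e^{−qT} = 0.992327
N(−d₁) = 0.758138,  N(−d₂) = 0.782504
Put price V = K·e^{−rT}·N(−d₂) − S·e^{−qT}·N(−d₁) = 38.131400 − 34.809878 = 3.321522
Δ = −e^{−qT}·N(−d₁) = -0.752321

price = 3.321522
Δ = -0.752321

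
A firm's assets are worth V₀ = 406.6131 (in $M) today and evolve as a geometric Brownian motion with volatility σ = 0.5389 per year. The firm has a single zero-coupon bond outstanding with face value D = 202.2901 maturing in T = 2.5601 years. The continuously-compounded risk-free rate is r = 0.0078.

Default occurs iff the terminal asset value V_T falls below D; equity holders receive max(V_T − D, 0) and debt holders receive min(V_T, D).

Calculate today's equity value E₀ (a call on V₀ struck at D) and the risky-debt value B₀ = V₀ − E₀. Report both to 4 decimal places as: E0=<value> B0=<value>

E0=234.5939 B0=172.0192

Equity is a call on the firm's assets struck at D = 202.2901:
d₁ = [ln(V₀/D) + (r + σ²/2)T] / (σ√T)
   = [ln(406.6131/202.2901) + (0.0078 + 0.5·0.5389²)·2.5601] / (0.5389·√2.5601)
   = [0.698159 + 0.391712] / 0.862257 = 1.263976
d₂ = d₁ − σ√T = 1.263976 − 0.862257 = 0.401719
N(d₁) = 0.896881,  N(d₂) = 0.656054,  e^(−rT) = 0.980229
E₀ = V₀·N(d₁) − D·e^(−rT)·N(d₂)
   = 406.6131·0.896881 − 202.2901·0.980229·0.656054 = 234.593914
B₀ = V₀ − E₀ = 406.6131 − 234.593914 = 172.019186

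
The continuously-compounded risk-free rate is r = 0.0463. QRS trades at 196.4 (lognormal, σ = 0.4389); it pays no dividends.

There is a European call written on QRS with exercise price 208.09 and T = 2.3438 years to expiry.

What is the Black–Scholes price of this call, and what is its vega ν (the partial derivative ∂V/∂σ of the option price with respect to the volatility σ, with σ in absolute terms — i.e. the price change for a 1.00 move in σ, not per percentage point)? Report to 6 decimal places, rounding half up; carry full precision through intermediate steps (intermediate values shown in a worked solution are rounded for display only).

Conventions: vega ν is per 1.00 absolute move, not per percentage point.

σ√T = 0.4389·√2.3438 = 0.671933
d₁ = (ln(S/K) + (r+σ²/2)T) / (σ√T) = (ln(196.4/208.09) + (0.0463+0.4389²/2)·2.3438) / 0.671933 = (-0.057817 + 0.334265) / 0.671933 = 0.411421
d₂ = d₁ − σ√T = 0.411421 − 0.671933 = -0.260511
e^{−rT} = 0.897163
N(d₁) = 0.659618,  N(d₂) = 0.397235
Call price V = S·N(d₁) − K·e^{−rT}·N(d₂) = 129.549015 − 74.159976 = 55.389039
φ(d₁) = (1/√(2π))·e^{−d₁²/2} = 0.366568
ν = S·φ(d₁)·√T = 110.218842

price = 55.389039
ν = 110.218842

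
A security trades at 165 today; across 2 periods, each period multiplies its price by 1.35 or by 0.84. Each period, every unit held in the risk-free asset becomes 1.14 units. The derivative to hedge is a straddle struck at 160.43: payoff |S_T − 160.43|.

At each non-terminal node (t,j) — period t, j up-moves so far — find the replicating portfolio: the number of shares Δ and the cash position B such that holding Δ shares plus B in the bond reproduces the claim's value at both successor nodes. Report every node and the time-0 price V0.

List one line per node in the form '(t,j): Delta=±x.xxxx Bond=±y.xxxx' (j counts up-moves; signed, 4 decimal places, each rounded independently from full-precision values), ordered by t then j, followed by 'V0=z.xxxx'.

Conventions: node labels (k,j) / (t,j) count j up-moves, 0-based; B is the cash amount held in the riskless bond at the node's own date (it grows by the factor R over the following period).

Risk-neutral probability p* = (R−d)/(u−d) = (1.14−0.84)/(1.35−0.84) = 0.5882.
At maturity the claim pays: V(2,0)=44.0060, V(2,1)=26.6800, V(2,2)=140.2825
(1,0): S=138.6000. Δ = (V_up−V_dn)/(S_up−S_dn) = (26.6800−44.0060)/(187.1100−116.4240) = -0.2451. V = [p*·26.6800 + (1−p*)·44.0060]/1.14 = 29.6616. B = V − Δ·S = 63.6342.
(1,1): S=222.7500. Δ = (V_up−V_dn)/(S_up−S_dn) = (140.2825−26.6800)/(300.7125−187.1100) = 1.0000. V = [p*·140.2825 + (1−p*)·26.6800]/1.14 = 82.0219. B = V − Δ·S = -140.7281.
(0,0): S=165.0000. Δ = (V_up−V_dn)/(S_up−S_dn) = (82.0219−29.6616)/(222.7500−138.6000) = 0.6222. V = [p*·82.0219 + (1−p*)·29.6616]/1.14 = 53.0367. B = V − Δ·S = -49.6306.
As a check, the time-0 holding Δ(0,0)·S0 + B(0,0) comes to 53.0367 — exactly V0.

(0,0): Delta=0.6222 Bond=-49.6306
(1,0): Delta=-0.2451 Bond=63.6342
(1,1): Delta=1.0000 Bond=-140.7281
V0=53.0367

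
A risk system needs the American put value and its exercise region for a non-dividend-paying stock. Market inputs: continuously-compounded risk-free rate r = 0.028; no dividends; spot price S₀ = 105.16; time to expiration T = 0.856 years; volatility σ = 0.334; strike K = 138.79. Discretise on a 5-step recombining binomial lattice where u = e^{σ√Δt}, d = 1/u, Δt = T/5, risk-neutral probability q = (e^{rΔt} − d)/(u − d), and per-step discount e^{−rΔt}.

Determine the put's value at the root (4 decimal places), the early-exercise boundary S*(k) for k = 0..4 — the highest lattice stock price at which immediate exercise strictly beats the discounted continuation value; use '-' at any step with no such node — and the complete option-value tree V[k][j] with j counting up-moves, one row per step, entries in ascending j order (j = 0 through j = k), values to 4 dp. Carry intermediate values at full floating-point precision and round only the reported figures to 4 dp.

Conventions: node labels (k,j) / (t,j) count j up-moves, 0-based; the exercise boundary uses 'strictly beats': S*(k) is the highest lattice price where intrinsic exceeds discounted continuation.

price = 36.0093
boundary = - 91.5867 79.7653 91.5867 105.1600
tree:
36.0093
47.2033 24.3777
59.0247 34.7572 13.5029
69.3202 47.2033 21.7720 4.7803
78.2869 59.0247 33.6300 9.2877 0.0000
86.0962 69.3202 47.2033 18.0451 0.0000 0.0000

params: Δt=0.17120 u=1.14820 d=0.87093 q=0.48284 e^(-rΔt)=0.99522
t_5 payoffs: 86.0962 69.3202 47.2033 18.0451 0.0000 0.0000
t_4: node(4,0) S=60.5031 payoff=78.2869 vs cont=77.6231 → 78.2869 [stop]  node(4,1) S=79.7653 payoff=59.0247 vs cont=58.3609 → 59.0247 [stop]  node(4,2) S=105.1600 payoff=33.6300 vs cont=32.9663 → 33.6300 [stop]  node(4,3) S=138.6395 payoff=0.1505 vs cont=9.2877 → 9.2877 [wait]  node(4,4) S=182.7777 payoff=0.0000 vs cont=0.0000 → 0.0000 [wait]  ⇒ S*(4)=105.1600
t_3: node(3,0) S=69.4698 payoff=69.3202 vs cont=68.6565 → 69.3202 [stop]  node(3,1) S=91.5867 payoff=47.2033 vs cont=46.5396 → 47.2033 [stop]  node(3,2) S=120.7449 payoff=18.0451 vs cont=21.7720 → 21.7720 [wait]  node(3,3) S=159.1861 payoff=0.0000 vs cont=4.7803 → 4.7803 [wait]  ⇒ S*(3)=91.5867
t_2: node(2,0) S=79.7653 payoff=59.0247 vs cont=58.3609 → 59.0247 [stop]  node(2,1) S=105.1600 payoff=33.6300 vs cont=34.7572 → 34.7572 [wait]  node(2,2) S=138.6395 payoff=0.1505 vs cont=13.5029 → 13.5029 [wait]  ⇒ S*(2)=79.7653
t_1: node(1,0) S=91.5867 payoff=47.2033 vs cont=47.0812 → 47.2033 [stop]  node(1,1) S=120.7449 payoff=18.0451 vs cont=24.3777 → 24.3777 [wait]  ⇒ S*(1)=91.5867
t_0: node(0,0) S=105.1600 payoff=33.6300 vs cont=36.0093 → 36.0093 [wait]  ⇒ S*(0)=-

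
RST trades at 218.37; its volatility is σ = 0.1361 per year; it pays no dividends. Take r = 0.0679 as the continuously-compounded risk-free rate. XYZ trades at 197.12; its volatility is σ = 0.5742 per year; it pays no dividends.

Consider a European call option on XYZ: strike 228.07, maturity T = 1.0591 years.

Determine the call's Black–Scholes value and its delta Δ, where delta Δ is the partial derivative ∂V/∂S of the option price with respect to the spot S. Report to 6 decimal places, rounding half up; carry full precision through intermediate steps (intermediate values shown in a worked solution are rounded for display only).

price = 40.358257
Δ = 0.567636

σ√T = 0.5742·√1.0591 = 0.590924
d₁ = (ln(S/K) + (r+σ²/2)T) / (σ√T) = (ln(197.12/228.07) + (0.0679+0.5742²/2)·1.0591) / 0.590924 = (-0.145840 + 0.246509) / 0.590924 = 0.170358
d₂ = d₁ − σ√T = 0.170358 − 0.590924 = -0.420566
e^{−rT} = 0.930612
N(d₁) = 0.567636,  N(d₂) = 0.337036
Call price V = S·N(d₁) − K·e^{−rT}·N(d₂) = 111.892343 − 71.534086 = 40.358257
Δ = N(d₁) = 0.567636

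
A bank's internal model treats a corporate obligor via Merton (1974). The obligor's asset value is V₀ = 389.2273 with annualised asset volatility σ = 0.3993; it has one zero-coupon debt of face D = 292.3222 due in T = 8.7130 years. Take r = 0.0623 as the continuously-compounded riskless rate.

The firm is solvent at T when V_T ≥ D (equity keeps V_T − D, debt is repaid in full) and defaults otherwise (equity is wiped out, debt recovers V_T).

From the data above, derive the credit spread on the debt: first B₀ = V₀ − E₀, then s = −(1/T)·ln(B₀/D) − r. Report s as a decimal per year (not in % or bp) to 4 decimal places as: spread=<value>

Work the structural quantities from V₀ = 389.2273 against face 292.3222:
d₁ = [ln(V₀/D) + (r + σ²/2)T] / (σ√T)
   = [ln(389.2273/292.3222) + (0.0623 + 0.5·0.3993²)·8.7130] / (0.3993·√8.7130)
   = [0.286307 + 1.237422] / 1.178645 = 1.292780
d₂ = d₁ − σ√T = 1.292780 − 1.178645 = 0.114135
N(d₁) = 0.901956,  N(d₂) = 0.545434,  e^(−rT) = 0.581107
E₀ = V₀·N(d₁) − D·e^(−rT)·N(d₂)
   = 389.2273·0.901956 − 292.3222·0.581107·0.545434 = 258.412808
B₀ = V₀ − E₀ = 389.2273 − 258.412808 = 130.814492
spread = −(1/T)·ln(B₀/D) − r = −(1/8.7130)·ln(130.814492/292.3222) − 0.0623 = 0.02998468

spread=0.0300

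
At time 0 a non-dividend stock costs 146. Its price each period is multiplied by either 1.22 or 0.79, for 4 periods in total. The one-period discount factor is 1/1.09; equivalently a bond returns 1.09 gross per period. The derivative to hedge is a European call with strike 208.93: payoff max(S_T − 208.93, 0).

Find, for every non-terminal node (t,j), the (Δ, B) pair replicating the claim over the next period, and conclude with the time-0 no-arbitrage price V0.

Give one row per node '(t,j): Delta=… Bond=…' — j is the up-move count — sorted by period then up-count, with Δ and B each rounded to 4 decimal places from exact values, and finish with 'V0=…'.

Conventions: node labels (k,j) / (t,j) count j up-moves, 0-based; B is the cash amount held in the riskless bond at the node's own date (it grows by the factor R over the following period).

Under the risk-neutral measure, an up-move has probability p* = (R−d)/(u−d) = 0.6977 and values discount at R = 1.09.
Expiry values: V(4,0)=0.0000, V(4,1)=0.0000, V(4,2)=0.0000, V(4,3)=0.5099, V(4,4)=114.5088
Node (3,0) S=71.9837: V=(p*·0.0000+(1−p*)·0.0000)/1.09=0.0000; Δ=(0.0000−0.0000)/(87.8201−56.8671)=0.0000; B=V−Δ·S=0.0000
Node (3,1) S=111.1647: V=(p*·0.0000+(1−p*)·0.0000)/1.09=0.0000; Δ=(0.0000−0.0000)/(135.6209−87.8201)=0.0000; B=V−Δ·S=0.0000
Node (3,2) S=171.6721: V=(p*·0.5099+(1−p*)·0.0000)/1.09=0.3264; Δ=(0.5099−0.0000)/(209.4399−135.6209)=0.0069; B=V−Δ·S=-0.8595
Node (3,3) S=265.1138: V=(p*·114.5088+(1−p*)·0.5099)/1.09=73.4349; Δ=(114.5088−0.5099)/(323.4388−209.4399)=1.0000; B=V−Δ·S=-191.6789
Node (2,0) S=91.1186: V=(p*·0.0000+(1−p*)·0.0000)/1.09=0.0000; Δ=(0.0000−0.0000)/(111.1647−71.9837)=0.0000; B=V−Δ·S=0.0000
Node (2,1) S=140.7148: V=(p*·0.3264+(1−p*)·0.0000)/1.09=0.2089; Δ=(0.3264−0.0000)/(171.6721−111.1647)=0.0054; B=V−Δ·S=-0.5501
Node (2,2) S=217.3064: V=(p*·73.4349+(1−p*)·0.3264)/1.09=47.0939; Δ=(73.4349−0.3264)/(265.1138−171.6721)=0.7824; B=V−Δ·S=-122.9260
Node (1,0) S=115.3400: V=(p*·0.2089+(1−p*)·0.0000)/1.09=0.1337; Δ=(0.2089−0.0000)/(140.7148−91.1186)=0.0042; B=V−Δ·S=-0.3521
Node (1,1) S=178.1200: V=(p*·47.0939+(1−p*)·0.2089)/1.09=30.2012; Δ=(47.0939−0.2089)/(217.3064−140.7148)=0.6121; B=V−Δ·S=-78.8336
Node (0,0) S=146.0000: V=(p*·30.2012+(1−p*)·0.1337)/1.09=19.3679; Δ=(30.2012−0.1337)/(178.1200−115.3400)=0.4789; B=V−Δ·S=-50.5565
As a check, the time-0 holding Δ(0,0)·S0 + B(0,0) comes to 19.3679 — exactly V0.

(0,0): Delta=0.4789 Bond=-50.5565
(1,0): Delta=0.0042 Bond=-0.3521
(1,1): Delta=0.6121 Bond=-78.8336
(2,0): Delta=0.0000 Bond=0.0000
(2,1): Delta=0.0054 Bond=-0.5501
(2,2): Delta=0.7824 Bond=-122.9260
(3,0): Delta=0.0000 Bond=0.0000
(3,1): Delta=0.0000 Bond=0.0000
(3,2): Delta=0.0069 Bond=-0.8595
(3,3): Delta=1.0000 Bond=-191.6789
V0=19.3679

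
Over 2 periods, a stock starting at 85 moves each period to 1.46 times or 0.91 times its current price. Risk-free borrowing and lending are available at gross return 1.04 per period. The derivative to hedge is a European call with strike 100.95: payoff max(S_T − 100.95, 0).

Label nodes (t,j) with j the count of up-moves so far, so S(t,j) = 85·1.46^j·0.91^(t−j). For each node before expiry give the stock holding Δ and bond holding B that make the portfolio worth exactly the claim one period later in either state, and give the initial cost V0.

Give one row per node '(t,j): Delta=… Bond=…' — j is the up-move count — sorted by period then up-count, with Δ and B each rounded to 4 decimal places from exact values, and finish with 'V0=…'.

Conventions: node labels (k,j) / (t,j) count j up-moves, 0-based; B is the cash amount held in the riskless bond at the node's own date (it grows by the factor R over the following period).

(0,0): Delta=0.5200 Bond=-36.0564
(1,0): Delta=0.2816 Bond=-19.0607
(1,1): Delta=1.0000 Bond=-97.0673
V0=8.1432

Since d<R<u, set p* = (R−d)/(u−d) = 0.2364; price each node as the discounted p*-expectation of its children.
At maturity the claim pays: V(2,0)=0.0000, V(2,1)=11.9810, V(2,2)=80.2360
Node (1,0) S=77.3500: V=(p*·11.9810+(1−p*)·0.0000)/1.04=2.7230; Δ=(11.9810−0.0000)/(112.9310−70.3885)=0.2816; B=V−Δ·S=-19.0607
Node (1,1) S=124.1000: V=(p*·80.2360+(1−p*)·11.9810)/1.04=27.0327; Δ=(80.2360−11.9810)/(181.1860−112.9310)=1.0000; B=V−Δ·S=-97.0673
Node (0,0) S=85.0000: V=(p*·27.0327+(1−p*)·2.7230)/1.04=8.1432; Δ=(27.0327−2.7230)/(124.1000−77.3500)=0.5200; B=V−Δ·S=-36.0564
Verification: the root portfolio costs Δ(0,0)·S0 + B(0,0) = 8.1432, matching V0.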